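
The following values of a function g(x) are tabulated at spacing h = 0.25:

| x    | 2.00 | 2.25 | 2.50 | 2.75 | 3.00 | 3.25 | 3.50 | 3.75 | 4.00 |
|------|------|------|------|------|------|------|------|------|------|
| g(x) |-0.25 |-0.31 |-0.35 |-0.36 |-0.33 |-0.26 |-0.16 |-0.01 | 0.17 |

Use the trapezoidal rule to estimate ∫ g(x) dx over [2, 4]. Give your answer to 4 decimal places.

-0.4550

h = 0.25, n = 8.
(h/2)·[y₀ + 2y₁ + 2y₂ + 2y₃ + 2y₄ + 2y₅ + 2y₆ + 2y₇ + y₈] = 0.125·(-3.64) = -0.4550.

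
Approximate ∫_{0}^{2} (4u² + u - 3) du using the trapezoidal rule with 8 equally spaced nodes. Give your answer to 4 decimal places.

h = (2 − 0)/7 = 0.285714.
Nodes u₀,…,u₇ = 0, 0.285714, 0.571429, 0.857143, 1.142857, 1.428571, 1.714286, 2.
f(u) = 4u² + u - 3: f₀=-3, f₁=-2.387755, f₂=-1.122449, f₃=0.795918, f₄=3.367347, f₅=6.591837, f₆=10.469388, f₇=15.
(h/2)·[f₀ + 2f₁ + 2f₂ + 2f₃ + 2f₄ + 2f₅ + 2f₆ + f₇] = 0.142857·(47.428571) = 6.7755.

6.7755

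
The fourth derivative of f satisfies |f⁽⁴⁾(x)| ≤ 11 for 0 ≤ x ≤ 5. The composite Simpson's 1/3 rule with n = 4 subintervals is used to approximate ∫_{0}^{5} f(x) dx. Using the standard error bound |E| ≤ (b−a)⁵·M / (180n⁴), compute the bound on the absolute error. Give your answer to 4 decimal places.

0.7460

|E| ≤ (5)⁵·11 / (180·4⁴) = 34375/46080 = 0.7460.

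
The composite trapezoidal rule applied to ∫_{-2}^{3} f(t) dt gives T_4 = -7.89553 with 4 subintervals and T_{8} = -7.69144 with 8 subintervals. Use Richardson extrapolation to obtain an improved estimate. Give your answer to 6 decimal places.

R = (4·T_{8} − T_4) / 3 = (4·(-7.69144) − (-7.89553))/3 = (-22.87023)/3 = -7.623410.

-7.623410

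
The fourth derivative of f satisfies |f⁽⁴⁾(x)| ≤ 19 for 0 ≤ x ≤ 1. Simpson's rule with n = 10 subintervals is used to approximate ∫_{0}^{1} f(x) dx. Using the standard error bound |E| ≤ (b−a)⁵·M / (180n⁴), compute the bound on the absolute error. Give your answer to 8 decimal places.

0.00001056

|E| ≤ (1)⁵·19 / (180·10⁴) = 19/1800000 = 0.00001056.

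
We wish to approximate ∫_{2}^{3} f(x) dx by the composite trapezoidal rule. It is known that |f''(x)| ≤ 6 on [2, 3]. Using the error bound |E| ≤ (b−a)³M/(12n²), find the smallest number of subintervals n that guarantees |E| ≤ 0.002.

16

Need 6/(12n²) ≤ 0.002.
n² ≥ 6/(12·0.002) = 250 ⇒ n ≥ 15.8114, so the smallest n is 16.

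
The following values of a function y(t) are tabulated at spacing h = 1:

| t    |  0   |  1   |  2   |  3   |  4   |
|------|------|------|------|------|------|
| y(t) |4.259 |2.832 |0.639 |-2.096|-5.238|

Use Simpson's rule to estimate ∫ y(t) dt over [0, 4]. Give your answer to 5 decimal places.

h = 1, n = 4.
(h/3)·[y₀ + 4y₁ + 2y₂ + 4y₃ + y₄] = 0.333333·(3.243) = 1.08100.

1.08100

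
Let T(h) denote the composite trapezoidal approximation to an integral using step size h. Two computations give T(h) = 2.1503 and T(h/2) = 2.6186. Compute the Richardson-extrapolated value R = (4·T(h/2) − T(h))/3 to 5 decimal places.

2.77470

R = (4·T(h/2) − T(h)) / 3 = (4·2.6186 − 2.1503)/3 = (8.3241)/3 = 2.77470.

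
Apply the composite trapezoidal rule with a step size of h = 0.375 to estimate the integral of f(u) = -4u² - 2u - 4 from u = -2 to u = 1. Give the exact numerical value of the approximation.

-21.28125

h = (1 − (-2))/8 = 0.375.
Nodes u₀,…,u₈ = -2, -1.625, -1.25, -0.875, -0.5, -0.125, 0.25, 0.625, 1.
f(u) = -4u² - 2u - 4: f₀=-16, f₁=-11.3125, f₂=-7.75, f₃=-5.3125, f₄=-4, f₅=-3.8125, f₆=-4.75, f₇=-6.8125, f₈=-10.
(h/2)·[f₀ + 2f₁ + 2f₂ + 2f₃ + 2f₄ + 2f₅ + 2f₆ + 2f₇ + f₈] = 0.1875·(-113.5) = -21.28125.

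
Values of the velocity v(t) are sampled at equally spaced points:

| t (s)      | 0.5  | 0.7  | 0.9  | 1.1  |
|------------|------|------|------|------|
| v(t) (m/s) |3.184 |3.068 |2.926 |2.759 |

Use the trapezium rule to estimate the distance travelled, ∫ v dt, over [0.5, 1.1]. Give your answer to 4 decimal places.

1.7931

h = 0.2, n = 3.
(h/2)·[y₀ + 2y₁ + 2y₂ + y₃] = 0.1·(17.931) = 1.7931.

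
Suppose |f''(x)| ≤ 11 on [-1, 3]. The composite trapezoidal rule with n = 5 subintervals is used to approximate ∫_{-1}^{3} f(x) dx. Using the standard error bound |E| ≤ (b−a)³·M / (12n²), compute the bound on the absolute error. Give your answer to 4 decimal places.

|E| ≤ (4)³·11 / (12·5²) = 704/300 = 2.3467.

2.3467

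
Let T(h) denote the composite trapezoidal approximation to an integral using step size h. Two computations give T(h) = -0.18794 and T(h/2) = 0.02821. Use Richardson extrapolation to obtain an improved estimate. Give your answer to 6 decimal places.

R = (4·T(h/2) − T(h)) / 3 = (4·0.02821 − (-0.18794))/3 = (0.30078)/3 = 0.100260.

0.100260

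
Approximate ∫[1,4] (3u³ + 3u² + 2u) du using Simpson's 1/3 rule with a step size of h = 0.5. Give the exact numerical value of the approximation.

269.25

h = (4 − 1)/6 = 0.5.
Nodes u₀,…,u₆ = 1, 1.5, 2, 2.5, 3, 3.5, 4.
f(u) = 3u³ + 3u² + 2u: f₀=8, f₁=19.875, f₂=40, f₃=70.625, f₄=114, f₅=172.375, f₆=248.
(h/3)·[f₀ + 4f₁ + 2f₂ + 4f₃ + 2f₄ + 4f₅ + f₆] = 0.166667·(1615.5) = 269.25.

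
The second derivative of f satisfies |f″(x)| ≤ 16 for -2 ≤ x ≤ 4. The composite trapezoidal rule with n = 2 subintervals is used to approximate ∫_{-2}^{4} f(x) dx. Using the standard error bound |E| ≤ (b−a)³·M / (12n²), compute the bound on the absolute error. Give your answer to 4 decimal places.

|E| ≤ (6)³·16 / (12·2²) = 3456/48 = 72.0000.

72.0000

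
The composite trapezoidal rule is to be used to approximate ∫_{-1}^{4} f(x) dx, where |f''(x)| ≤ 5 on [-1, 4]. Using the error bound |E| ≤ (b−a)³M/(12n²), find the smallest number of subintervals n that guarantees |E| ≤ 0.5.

11

Need 625/(12n²) ≤ 0.5.
n² ≥ 625/(12·0.5) = 104.167 ⇒ n ≥ 10.2062, so the smallest n is 11.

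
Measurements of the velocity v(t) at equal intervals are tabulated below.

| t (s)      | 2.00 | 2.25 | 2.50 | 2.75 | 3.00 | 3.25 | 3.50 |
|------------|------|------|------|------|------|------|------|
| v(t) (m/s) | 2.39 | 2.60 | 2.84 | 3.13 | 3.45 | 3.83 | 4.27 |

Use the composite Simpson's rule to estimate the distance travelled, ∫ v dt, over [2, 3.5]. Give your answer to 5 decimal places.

h = 0.25, n = 6.
(h/3)·[y₀ + 4y₁ + 2y₂ + 4y₃ + 2y₄ + 4y₅ + y₆] = 0.083333·(57.48) = 4.79000.

4.79000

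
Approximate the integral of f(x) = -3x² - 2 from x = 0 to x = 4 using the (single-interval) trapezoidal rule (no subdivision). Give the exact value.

-104

T = (b−a)/2 · [f(0) + f(4)] = 2·[(-2) + (-50)] = -104.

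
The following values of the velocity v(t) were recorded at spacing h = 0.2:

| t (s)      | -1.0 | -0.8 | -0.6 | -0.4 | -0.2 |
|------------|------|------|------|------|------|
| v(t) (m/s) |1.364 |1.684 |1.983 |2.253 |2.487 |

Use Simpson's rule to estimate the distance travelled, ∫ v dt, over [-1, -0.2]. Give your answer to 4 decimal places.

h = 0.2, n = 4.
(h/3)·[y₀ + 4y₁ + 2y₂ + 4y₃ + y₄] = 0.066667·(23.565) = 1.5710.

1.5710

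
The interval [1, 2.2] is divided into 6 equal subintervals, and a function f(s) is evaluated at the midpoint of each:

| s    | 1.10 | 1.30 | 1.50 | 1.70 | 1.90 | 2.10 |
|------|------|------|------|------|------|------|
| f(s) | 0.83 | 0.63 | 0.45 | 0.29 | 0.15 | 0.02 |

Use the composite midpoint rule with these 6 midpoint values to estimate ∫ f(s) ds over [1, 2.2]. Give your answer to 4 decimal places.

h = 0.2, n = 6.
h·[y(m₁) + y(m₂) + y(m₃) + y(m₄) + y(m₅) + y(m₆)] = 0.2·(2.37) = 0.4740.

0.4740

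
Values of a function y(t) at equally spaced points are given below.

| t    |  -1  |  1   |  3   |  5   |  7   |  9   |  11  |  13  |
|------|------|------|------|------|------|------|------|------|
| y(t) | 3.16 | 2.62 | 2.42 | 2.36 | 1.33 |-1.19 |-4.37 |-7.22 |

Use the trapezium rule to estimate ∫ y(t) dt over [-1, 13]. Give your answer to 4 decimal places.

2.2800

h = 2, n = 7.
(h/2)·[y₀ + 2y₁ + 2y₂ + 2y₃ + 2y₄ + 2y₅ + 2y₆ + y₇] = 1·(2.28) = 2.2800.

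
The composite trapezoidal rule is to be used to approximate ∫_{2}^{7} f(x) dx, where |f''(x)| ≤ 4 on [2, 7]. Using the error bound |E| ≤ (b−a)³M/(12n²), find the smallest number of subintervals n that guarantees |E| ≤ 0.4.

11

Need 500/(12n²) ≤ 0.4.
n² ≥ 500/(12·0.4) = 104.167 ⇒ n ≥ 10.2062, so the smallest n is 11.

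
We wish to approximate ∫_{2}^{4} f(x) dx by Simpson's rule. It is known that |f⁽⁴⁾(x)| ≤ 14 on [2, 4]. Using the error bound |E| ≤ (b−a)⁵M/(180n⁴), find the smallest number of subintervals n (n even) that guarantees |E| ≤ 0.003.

6

Need 448/(180n⁴) ≤ 0.003.
n⁴ ≥ 448/(180·0.003) = 829.63 ⇒ n ≥ 5.3669, so the smallest even n is 6. (n must be even for Simpson's rule.)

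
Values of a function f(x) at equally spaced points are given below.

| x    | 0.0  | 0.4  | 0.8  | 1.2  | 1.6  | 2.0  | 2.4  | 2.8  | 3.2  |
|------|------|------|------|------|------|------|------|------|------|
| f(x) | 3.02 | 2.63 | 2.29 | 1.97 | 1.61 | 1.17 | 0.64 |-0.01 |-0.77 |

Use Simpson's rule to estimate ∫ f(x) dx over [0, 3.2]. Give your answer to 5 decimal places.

4.58267

h = 0.4, n = 8.
(h/3)·[y₀ + 4y₁ + 2y₂ + 4y₃ + 2y₄ + 4y₅ + 2y₆ + 4y₇ + y₈] = 0.133333·(34.37) = 4.58267.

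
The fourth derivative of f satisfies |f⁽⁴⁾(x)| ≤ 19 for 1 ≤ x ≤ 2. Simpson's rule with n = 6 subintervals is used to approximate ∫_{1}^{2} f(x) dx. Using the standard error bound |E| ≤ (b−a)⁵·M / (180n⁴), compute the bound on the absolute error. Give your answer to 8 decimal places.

|E| ≤ (1)⁵·19 / (180·6⁴) = 19/233280 = 0.00008145.

0.00008145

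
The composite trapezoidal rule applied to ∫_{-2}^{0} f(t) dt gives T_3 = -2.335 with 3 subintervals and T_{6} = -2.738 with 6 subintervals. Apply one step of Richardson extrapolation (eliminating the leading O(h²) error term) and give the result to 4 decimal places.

R = (4·T_{6} − T_3) / 3 = (4·(-2.738) − (-2.335))/3 = (-8.617)/3 = -2.8723.

-2.8723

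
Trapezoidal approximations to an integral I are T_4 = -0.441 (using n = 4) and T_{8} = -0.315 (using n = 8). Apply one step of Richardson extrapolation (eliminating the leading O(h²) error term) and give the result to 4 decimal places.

-0.2730

R = (4·T_{8} − T_4) / 3 = (4·(-0.315) − (-0.441))/3 = (-0.819)/3 = -0.2730.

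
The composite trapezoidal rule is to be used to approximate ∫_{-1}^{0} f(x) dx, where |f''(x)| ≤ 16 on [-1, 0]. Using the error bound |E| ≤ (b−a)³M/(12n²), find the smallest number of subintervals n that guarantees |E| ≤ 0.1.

Need 16/(12n²) ≤ 0.1.
n² ≥ 16/(12·0.1) = 13.3333 ⇒ n ≥ 3.6515, so the smallest n is 4.

4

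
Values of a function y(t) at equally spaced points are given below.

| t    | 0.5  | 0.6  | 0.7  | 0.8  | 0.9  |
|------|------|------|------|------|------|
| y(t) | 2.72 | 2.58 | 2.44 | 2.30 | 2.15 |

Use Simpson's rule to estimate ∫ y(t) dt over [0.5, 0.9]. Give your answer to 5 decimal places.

h = 0.1, n = 4.
(h/3)·[y₀ + 4y₁ + 2y₂ + 4y₃ + y₄] = 0.033333·(29.27) = 0.97567.

0.97567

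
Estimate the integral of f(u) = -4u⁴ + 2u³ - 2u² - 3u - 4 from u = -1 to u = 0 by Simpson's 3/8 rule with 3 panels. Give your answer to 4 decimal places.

h = (0 − (-1))/3 = 0.333333.
Nodes u₀,…,u₃ = -1, -0.666667, -0.333333, 0.
f(u) = -4u⁴ + 2u³ - 2u² - 3u - 4: f₀=-9, f₁=-4.271605, f₂=-3.345679, f₃=-4.
(3h/8)·[f₀ + 3f₁ + 3f₂ + f₃] = 0.125·(-35.851852) = -4.4815.

-4.4815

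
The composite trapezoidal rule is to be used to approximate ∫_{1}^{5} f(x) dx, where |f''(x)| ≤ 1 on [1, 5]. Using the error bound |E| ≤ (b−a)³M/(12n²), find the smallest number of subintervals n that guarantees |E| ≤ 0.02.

17

Need 64/(12n²) ≤ 0.02.
n² ≥ 64/(12·0.02) = 266.667 ⇒ n ≥ 16.3299, so the smallest n is 17.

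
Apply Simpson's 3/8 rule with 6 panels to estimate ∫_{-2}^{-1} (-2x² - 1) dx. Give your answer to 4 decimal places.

h = (-1 − (-2))/6 = 0.166667.
Nodes x₀,…,x₆ = -2, -1.833333, -1.666667, -1.5, -1.333333, -1.166667, -1.
f(x) = -2x² - 1: f₀=-9, f₁=-7.722222, f₂=-6.555556, f₃=-5.5, f₄=-4.555556, f₅=-3.722222, f₆=-3.
(3h/8)·[f₀ + 3f₁ + 3f₂ + 2f₃ + 3f₄ + 3f₅ + f₆] = 0.0625·(-90.666667) = -5.6667.

-5.6667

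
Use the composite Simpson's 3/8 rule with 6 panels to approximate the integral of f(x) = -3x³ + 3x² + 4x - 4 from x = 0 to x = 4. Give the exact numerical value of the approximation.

h = (4 − 0)/6 = 0.666667.
Nodes x₀,…,x₆ = 0, 0.666667, 1.333333, 2, 2.666667, 3.333333, 4.
f(x) = -3x³ + 3x² + 4x - 4: f₀=-4, f₁=-0.888889, f₂=-0.444444, f₃=-8, f₄=-28.888889, f₅=-68.444444, f₆=-132.
(3h/8)·[f₀ + 3f₁ + 3f₂ + 2f₃ + 3f₄ + 3f₅ + f₆] = 0.25·(-448) = -112.

-112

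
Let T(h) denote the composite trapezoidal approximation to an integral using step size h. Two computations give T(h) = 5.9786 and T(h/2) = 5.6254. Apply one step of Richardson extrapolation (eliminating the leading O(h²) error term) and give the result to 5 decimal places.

5.50767

R = (4·T(h/2) − T(h)) / 3 = (4·5.6254 − 5.9786)/3 = (16.5230)/3 = 5.50767.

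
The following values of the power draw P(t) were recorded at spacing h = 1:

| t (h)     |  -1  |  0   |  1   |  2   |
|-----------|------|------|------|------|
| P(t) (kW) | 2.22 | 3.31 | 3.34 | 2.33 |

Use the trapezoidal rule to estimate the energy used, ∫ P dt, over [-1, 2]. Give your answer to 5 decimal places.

h = 1, n = 3.
(h/2)·[y₀ + 2y₁ + 2y₂ + y₃] = 0.5·(17.85) = 8.92500.

8.92500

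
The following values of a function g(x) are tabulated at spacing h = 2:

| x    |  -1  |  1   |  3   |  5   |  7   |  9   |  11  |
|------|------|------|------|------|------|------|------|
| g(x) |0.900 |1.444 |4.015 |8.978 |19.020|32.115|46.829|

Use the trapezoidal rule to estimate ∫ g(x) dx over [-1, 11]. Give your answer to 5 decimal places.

178.87300

h = 2, n = 6.
(h/2)·[y₀ + 2y₁ + 2y₂ + 2y₃ + 2y₄ + 2y₅ + y₆] = 1·(178.873) = 178.87300.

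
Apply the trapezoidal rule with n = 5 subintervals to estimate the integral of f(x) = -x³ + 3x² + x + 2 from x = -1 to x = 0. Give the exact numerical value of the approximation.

h = (0 − (-1))/5 = 0.2.
Nodes x₀,…,x₅ = -1, -0.8, -0.6, -0.4, -0.2, 0.
f(x) = -x³ + 3x² + x + 2: f₀=5, f₁=3.632, f₂=2.696, f₃=2.144, f₄=1.928, f₅=2.
(h/2)·[f₀ + 2f₁ + 2f₂ + 2f₃ + 2f₄ + f₅] = 0.1·(27.8) = 2.78.

2.78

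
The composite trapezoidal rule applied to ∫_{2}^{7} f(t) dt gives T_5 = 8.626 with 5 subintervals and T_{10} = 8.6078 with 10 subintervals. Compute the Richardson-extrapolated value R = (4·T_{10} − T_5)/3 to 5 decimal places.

R = (4·T_{10} − T_5) / 3 = (4·8.6078 − 8.626)/3 = (25.8052)/3 = 8.60173.

8.60173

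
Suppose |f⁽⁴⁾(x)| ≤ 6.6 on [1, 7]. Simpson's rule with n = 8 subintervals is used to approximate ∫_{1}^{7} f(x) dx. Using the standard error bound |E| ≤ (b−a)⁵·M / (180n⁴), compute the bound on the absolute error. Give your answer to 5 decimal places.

|E| ≤ (6)⁵·6.6 / (180·8⁴) = 51321.6/737280 = 0.06961.

0.06961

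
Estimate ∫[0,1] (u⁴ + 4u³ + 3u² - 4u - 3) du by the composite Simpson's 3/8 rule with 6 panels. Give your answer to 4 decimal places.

h = (1 − 0)/6 = 0.166667.
Nodes u₀,…,u₆ = 0, 0.166667, 0.333333, 0.5, 0.666667, 0.833333, 1.
f(u) = u⁴ + 4u³ + 3u² - 4u - 3: f₀=-3, f₁=-3.564043, f₂=-3.839506, f₃=-3.6875, f₄=-2.950617, f₅=-1.452932, f₆=1.
(3h/8)·[f₀ + 3f₁ + 3f₂ + 2f₃ + 3f₄ + 3f₅ + f₆] = 0.0625·(-44.796296) = -2.7998.

-2.7998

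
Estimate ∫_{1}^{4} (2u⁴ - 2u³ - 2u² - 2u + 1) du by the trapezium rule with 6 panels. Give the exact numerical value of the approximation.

h = (4 − 1)/6 = 0.5.
Nodes u₀,…,u₆ = 1, 1.5, 2, 2.5, 3, 3.5, 4.
f(u) = 2u⁴ - 2u³ - 2u² - 2u + 1: f₀=-3, f₁=-3.125, f₂=5, f₃=30.375, f₄=85, f₅=183.875, f₆=345.
(h/2)·[f₀ + 2f₁ + 2f₂ + 2f₃ + 2f₄ + 2f₅ + f₆] = 0.25·(944.25) = 236.0625.

236.0625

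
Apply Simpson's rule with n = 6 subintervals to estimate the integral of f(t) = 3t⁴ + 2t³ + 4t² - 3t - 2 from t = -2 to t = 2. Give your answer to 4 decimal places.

52.0494

h = (2 − (-2))/6 = 0.666667.
Nodes t₀,…,t₆ = -2, -1.333333, -0.666667, 0, 0.666667, 1.333333, 2.
f(t) = 3t⁴ + 2t³ + 4t² - 3t - 2: f₀=52, f₁=13.851852, f₂=1.777778, f₃=-2, f₄=-1.037037, f₅=15.333333, f₆=72.
(h/3)·[f₀ + 4f₁ + 2f₂ + 4f₃ + 2f₄ + 4f₅ + f₆] = 0.222222·(234.222222) = 52.0494.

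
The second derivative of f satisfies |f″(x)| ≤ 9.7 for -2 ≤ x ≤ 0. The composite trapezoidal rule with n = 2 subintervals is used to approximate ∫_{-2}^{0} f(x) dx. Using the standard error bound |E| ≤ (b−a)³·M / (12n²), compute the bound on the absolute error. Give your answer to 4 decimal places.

1.6167

|E| ≤ (2)³·9.7 / (12·2²) = 77.6/48 = 1.6167.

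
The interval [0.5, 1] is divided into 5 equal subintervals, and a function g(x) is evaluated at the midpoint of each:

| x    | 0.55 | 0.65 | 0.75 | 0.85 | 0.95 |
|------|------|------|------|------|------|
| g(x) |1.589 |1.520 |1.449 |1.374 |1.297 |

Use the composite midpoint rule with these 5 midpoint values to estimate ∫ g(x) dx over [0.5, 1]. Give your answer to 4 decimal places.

h = 0.1, n = 5.
h·[y(m₁) + y(m₂) + y(m₃) + y(m₄) + y(m₅)] = 0.1·(7.229) = 0.7229.

0.7229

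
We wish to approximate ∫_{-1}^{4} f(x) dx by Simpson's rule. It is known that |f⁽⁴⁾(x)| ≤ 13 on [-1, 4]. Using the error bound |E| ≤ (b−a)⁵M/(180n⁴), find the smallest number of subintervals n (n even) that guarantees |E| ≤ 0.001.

22

Need 40625/(180n⁴) ≤ 0.001.
n⁴ ≥ 40625/(180·0.001) = 225694 ⇒ n ≥ 21.7962, so the smallest even n is 22. (n must be even for Simpson's rule.)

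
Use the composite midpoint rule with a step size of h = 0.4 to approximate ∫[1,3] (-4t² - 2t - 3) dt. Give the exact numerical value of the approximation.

-48.56

h = (3 − 1)/5 = 0.4.
Midpoints m₁,…,m₅ = 1.2, 1.6, 2, 2.4, 2.8.
f(m₁)=-11.16, f(m₂)=-16.44, f(m₃)=-23, f(m₄)=-30.84, f(m₅)=-39.96.
h·[f(m₁) + f(m₂) + f(m₃) + f(m₄) + f(m₅)] = 0.4·(-121.4) = -48.56.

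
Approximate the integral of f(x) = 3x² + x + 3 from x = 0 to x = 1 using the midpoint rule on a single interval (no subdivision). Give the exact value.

M = (b−a)·f(0.5) = 1·(4.25) = 4.25.

4.25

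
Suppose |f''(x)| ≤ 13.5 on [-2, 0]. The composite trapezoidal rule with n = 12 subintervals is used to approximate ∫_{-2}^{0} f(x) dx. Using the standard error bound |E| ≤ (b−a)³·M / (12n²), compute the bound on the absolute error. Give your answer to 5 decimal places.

|E| ≤ (2)³·13.5 / (12·12²) = 108/1728 = 0.06250.

0.06250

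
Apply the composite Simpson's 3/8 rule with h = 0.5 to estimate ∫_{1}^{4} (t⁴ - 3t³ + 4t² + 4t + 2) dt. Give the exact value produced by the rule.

h = (4 − 1)/6 = 0.5.
Nodes t₀,…,t₆ = 1, 1.5, 2, 2.5, 3, 3.5, 4.
f(t) = t⁴ - 3t³ + 4t² + 4t + 2: f₀=8, f₁=11.9375, f₂=18, f₃=29.1875, f₄=50, f₅=86.4375, f₆=146.
(3h/8)·[f₀ + 3f₁ + 3f₂ + 2f₃ + 3f₄ + 3f₅ + f₆] = 0.1875·(711.5) = 133.40625.

133.40625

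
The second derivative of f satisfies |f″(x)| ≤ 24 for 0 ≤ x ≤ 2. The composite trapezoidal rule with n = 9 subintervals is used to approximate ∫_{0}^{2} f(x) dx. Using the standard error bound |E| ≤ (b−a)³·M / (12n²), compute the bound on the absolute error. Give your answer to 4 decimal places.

0.1975

|E| ≤ (2)³·24 / (12·9²) = 192/972 = 0.1975.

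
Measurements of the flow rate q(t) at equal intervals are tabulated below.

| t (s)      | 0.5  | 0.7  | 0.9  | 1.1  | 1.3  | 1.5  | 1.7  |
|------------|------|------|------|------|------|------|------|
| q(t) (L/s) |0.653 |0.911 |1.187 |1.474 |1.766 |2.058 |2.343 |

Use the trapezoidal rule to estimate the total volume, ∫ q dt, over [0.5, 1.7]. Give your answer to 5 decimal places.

h = 0.2, n = 6.
(h/2)·[y₀ + 2y₁ + 2y₂ + 2y₃ + 2y₄ + 2y₅ + y₆] = 0.1·(17.788) = 1.77880.

1.77880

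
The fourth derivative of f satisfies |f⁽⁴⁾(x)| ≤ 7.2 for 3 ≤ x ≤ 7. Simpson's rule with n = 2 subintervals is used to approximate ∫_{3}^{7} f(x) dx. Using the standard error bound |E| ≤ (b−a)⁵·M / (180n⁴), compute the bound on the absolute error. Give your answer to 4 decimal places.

2.5600

|E| ≤ (4)⁵·7.2 / (180·2⁴) = 7372.8/2880 = 2.5600.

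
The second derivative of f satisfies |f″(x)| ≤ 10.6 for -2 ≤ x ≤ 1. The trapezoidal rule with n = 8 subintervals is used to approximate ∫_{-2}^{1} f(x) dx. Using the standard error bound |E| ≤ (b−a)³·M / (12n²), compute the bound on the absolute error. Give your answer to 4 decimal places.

|E| ≤ (3)³·10.6 / (12·8²) = 286.2/768 = 0.3727.

0.3727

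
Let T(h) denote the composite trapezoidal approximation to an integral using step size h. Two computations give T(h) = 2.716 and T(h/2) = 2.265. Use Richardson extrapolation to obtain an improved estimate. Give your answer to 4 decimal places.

2.1147

R = (4·T(h/2) − T(h)) / 3 = (4·2.265 − 2.716)/3 = (6.344)/3 = 2.1147.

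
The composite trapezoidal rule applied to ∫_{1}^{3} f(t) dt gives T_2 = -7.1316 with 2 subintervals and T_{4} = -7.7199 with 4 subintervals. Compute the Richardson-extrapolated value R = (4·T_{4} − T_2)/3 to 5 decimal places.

-7.91600

R = (4·T_{4} − T_2) / 3 = (4·(-7.7199) − (-7.1316))/3 = (-23.7480)/3 = -7.91600.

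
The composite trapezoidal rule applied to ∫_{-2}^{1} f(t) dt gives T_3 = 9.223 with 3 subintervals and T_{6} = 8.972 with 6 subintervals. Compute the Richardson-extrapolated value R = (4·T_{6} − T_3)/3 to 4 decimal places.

8.8883

R = (4·T_{6} − T_3) / 3 = (4·8.972 − 9.223)/3 = (26.665)/3 = 8.8883.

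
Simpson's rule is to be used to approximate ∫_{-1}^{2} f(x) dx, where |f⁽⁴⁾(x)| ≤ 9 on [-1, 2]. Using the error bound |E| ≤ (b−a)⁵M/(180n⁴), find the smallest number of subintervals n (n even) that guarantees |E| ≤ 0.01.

Need 2187/(180n⁴) ≤ 0.01.
n⁴ ≥ 2187/(180·0.01) = 1215 ⇒ n ≥ 5.9040, so the smallest even n is 6. (n must be even for Simpson's rule.)

6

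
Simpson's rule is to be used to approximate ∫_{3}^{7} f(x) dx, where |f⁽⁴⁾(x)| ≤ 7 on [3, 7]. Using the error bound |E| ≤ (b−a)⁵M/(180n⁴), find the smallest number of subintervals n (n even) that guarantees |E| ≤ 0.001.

16

Need 7168/(180n⁴) ≤ 0.001.
n⁴ ≥ 7168/(180·0.001) = 39822.2 ⇒ n ≥ 14.1264, so the smallest even n is 16. (n must be even for Simpson's rule.)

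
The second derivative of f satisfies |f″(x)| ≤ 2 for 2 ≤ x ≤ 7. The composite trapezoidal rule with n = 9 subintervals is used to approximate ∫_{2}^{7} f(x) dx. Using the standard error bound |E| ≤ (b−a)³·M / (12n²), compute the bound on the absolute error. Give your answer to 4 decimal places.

0.2572

|E| ≤ (5)³·2 / (12·9²) = 250/972 = 0.2572.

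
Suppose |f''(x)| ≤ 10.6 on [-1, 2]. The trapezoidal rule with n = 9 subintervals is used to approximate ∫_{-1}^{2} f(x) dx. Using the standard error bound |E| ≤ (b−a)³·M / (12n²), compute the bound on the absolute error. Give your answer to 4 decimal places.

|E| ≤ (3)³·10.6 / (12·9²) = 286.2/972 = 0.2944.

0.2944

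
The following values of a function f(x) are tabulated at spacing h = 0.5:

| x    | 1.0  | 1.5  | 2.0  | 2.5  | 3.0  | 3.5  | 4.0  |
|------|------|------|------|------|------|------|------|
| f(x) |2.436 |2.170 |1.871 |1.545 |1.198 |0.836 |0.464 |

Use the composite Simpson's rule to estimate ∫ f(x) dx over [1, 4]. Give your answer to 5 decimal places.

h = 0.5, n = 6.
(h/3)·[y₀ + 4y₁ + 2y₂ + 4y₃ + 2y₄ + 4y₅ + y₆] = 0.166667·(27.242) = 4.54033.

4.54033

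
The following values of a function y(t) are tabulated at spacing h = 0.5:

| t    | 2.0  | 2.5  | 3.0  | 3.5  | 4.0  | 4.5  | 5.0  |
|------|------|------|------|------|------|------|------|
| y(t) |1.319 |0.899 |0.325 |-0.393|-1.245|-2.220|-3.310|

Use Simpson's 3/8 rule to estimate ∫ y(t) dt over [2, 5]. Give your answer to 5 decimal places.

-1.78125

h = 0.5, n = 6.
(3h/8)·[y₀ + 3y₁ + 3y₂ + 2y₃ + 3y₄ + 3y₅ + y₆] = 0.1875·(-9.500) = -1.78125.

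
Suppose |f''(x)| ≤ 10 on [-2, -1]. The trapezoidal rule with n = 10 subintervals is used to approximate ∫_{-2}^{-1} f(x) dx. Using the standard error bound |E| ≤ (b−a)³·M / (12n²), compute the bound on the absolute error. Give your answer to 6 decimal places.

|E| ≤ (1)³·10 / (12·10²) = 10/1200 = 0.008333.

0.008333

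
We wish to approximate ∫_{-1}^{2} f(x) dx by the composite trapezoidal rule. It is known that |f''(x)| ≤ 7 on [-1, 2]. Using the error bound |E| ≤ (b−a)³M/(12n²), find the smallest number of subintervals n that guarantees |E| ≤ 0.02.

29

Need 189/(12n²) ≤ 0.02.
n² ≥ 189/(12·0.02) = 787.5 ⇒ n ≥ 28.0624, so the smallest n is 29.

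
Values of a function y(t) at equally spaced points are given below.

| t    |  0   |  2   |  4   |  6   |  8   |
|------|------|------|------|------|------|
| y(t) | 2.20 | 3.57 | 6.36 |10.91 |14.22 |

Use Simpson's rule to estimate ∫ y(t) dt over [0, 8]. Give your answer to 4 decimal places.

h = 2, n = 4.
(h/3)·[y₀ + 4y₁ + 2y₂ + 4y₃ + y₄] = 0.666667·(87.06) = 58.0400.

58.0400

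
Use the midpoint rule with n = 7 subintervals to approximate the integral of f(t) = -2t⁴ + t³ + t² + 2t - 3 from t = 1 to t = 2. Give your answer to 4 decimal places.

h = (2 − 1)/7 = 0.142857.
Midpoints m₁,…,m₇ = 1.071429, 1.214286, 1.357143, 1.5, 1.642857, 1.785714, 1.928571.
f(m₁)=-1.114848, f(m₂)=-1.654727, f(m₃)=-2.728967, f(m₄)=-4.5, f(m₅)=-7.150250, f(m₆)=-10.882132, f(m₇)=-15.918055.
h·[f(m₁) + f(m₂) + f(m₃) + f(m₄) + f(m₅) + f(m₆) + f(m₇)] = 0.142857·(-43.948980) = -6.2784.

-6.2784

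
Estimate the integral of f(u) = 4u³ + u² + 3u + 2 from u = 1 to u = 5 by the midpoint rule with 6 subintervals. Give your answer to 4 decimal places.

h = (5 − 1)/6 = 0.666667.
Midpoints m₁,…,m₆ = 1.333333, 2, 2.666667, 3.333333, 4, 4.666667.
f(m₁)=17.259259, f(m₂)=44, f(m₃)=92.962963, f(m₄)=171.259259, f(m₅)=286, f(m₆)=444.296296.
h·[f(m₁) + f(m₂) + f(m₃) + f(m₄) + f(m₅) + f(m₆)] = 0.666667·(1055.777778) = 703.8519.

703.8519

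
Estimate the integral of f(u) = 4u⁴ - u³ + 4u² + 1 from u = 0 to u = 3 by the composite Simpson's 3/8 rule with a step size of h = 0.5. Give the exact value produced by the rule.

h = (3 − 0)/6 = 0.5.
Nodes u₀,…,u₆ = 0, 0.5, 1, 1.5, 2, 2.5, 3.
f(u) = 4u⁴ - u³ + 4u² + 1: f₀=1, f₁=2.125, f₂=8, f₃=26.875, f₄=73, f₅=166.625, f₆=334.
(3h/8)·[f₀ + 3f₁ + 3f₂ + 2f₃ + 3f₄ + 3f₅ + f₆] = 0.1875·(1138) = 213.375.

213.375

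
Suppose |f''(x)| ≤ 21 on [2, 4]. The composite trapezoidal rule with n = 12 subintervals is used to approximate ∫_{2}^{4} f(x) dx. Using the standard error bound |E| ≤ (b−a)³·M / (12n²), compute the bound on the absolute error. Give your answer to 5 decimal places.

0.09722

|E| ≤ (2)³·21 / (12·12²) = 168/1728 = 0.09722.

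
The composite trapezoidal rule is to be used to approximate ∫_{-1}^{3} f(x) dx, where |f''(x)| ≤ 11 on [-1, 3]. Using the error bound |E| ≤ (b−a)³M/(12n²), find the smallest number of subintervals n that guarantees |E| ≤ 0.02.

55

Need 704/(12n²) ≤ 0.02.
n² ≥ 704/(12·0.02) = 2933.33 ⇒ n ≥ 54.1603, so the smallest n is 55.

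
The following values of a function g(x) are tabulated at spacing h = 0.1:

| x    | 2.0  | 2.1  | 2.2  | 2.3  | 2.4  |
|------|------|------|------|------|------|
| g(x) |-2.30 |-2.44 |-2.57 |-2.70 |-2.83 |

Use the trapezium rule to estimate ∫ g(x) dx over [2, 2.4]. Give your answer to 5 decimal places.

h = 0.1, n = 4.
(h/2)·[y₀ + 2y₁ + 2y₂ + 2y₃ + y₄] = 0.05·(-20.55) = -1.02750.

-1.02750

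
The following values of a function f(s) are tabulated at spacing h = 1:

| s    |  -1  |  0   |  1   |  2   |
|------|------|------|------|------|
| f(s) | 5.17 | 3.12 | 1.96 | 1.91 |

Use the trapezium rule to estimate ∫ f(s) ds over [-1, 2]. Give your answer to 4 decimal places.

8.6200

h = 1, n = 3.
(h/2)·[y₀ + 2y₁ + 2y₂ + y₃] = 0.5·(17.24) = 8.6200.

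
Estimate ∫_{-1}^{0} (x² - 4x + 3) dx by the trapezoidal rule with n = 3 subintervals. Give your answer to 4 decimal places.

5.3519

h = (0 − (-1))/3 = 0.333333.
Nodes x₀,…,x₃ = -1, -0.666667, -0.333333, 0.
f(x) = x² - 4x + 3: f₀=8, f₁=6.111111, f₂=4.444444, f₃=3.
(h/2)·[f₀ + 2f₁ + 2f₂ + f₃] = 0.166667·(32.111111) = 5.3519.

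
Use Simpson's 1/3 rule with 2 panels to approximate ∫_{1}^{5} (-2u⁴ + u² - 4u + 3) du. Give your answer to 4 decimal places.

h = (5 − 1)/2 = 2.
Nodes u₀,…,u₂ = 1, 3, 5.
f(u) = -2u⁴ + u² - 4u + 3: f₀=-2, f₁=-162, f₂=-1242.
(h/3)·[f₀ + 4f₁ + f₂] = 0.666667·(-1892) = -1261.3333.

-1261.3333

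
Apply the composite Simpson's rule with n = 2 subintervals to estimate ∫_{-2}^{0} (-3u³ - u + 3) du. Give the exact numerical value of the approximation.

20

h = (0 − (-2))/2 = 1.
Nodes u₀,…,u₂ = -2, -1, 0.
f(u) = -3u³ - u + 3: f₀=29, f₁=7, f₂=3.
(h/3)·[f₀ + 4f₁ + f₂] = 0.333333·(60) = 20.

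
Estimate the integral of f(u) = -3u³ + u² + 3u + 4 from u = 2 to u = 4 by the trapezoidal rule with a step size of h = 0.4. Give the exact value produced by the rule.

-136.72

h = (4 − 2)/5 = 0.4.
Nodes u₀,…,u₅ = 2, 2.4, 2.8, 3.2, 3.6, 4.
f(u) = -3u³ + u² + 3u + 4: f₀=-10, f₁=-24.512, f₂=-45.616, f₃=-74.464, f₄=-112.208, f₅=-160.
(h/2)·[f₀ + 2f₁ + 2f₂ + 2f₃ + 2f₄ + f₅] = 0.2·(-683.6) = -136.72.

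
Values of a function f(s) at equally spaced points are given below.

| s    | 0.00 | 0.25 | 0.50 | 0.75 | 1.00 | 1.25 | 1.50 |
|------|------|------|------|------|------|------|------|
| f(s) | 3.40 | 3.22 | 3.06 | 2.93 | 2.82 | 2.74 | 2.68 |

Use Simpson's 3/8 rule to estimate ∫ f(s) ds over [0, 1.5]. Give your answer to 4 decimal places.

h = 0.25, n = 6.
(3h/8)·[y₀ + 3y₁ + 3y₂ + 2y₃ + 3y₄ + 3y₅ + y₆] = 0.09375·(47.46) = 4.4494.

4.4494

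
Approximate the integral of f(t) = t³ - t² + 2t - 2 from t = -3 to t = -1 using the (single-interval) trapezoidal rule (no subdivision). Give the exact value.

T = (b−a)/2 · [f(-3) + f(-1)] = 1·[(-44) + (-6)] = -50.

-50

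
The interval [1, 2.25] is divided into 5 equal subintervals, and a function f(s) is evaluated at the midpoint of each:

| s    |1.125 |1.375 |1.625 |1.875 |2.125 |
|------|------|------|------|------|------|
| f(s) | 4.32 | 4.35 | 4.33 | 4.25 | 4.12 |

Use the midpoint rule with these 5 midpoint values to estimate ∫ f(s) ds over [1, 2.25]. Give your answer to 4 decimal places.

5.3425

h = 0.25, n = 5.
h·[y(m₁) + y(m₂) + y(m₃) + y(m₄) + y(m₅)] = 0.25·(21.37) = 5.3425.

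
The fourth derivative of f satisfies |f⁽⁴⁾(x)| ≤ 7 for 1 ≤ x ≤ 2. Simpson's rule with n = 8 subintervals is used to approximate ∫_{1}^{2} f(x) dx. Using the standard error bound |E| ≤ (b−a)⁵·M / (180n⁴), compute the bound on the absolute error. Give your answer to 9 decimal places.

|E| ≤ (1)⁵·7 / (180·8⁴) = 7/737280 = 0.000009494.

0.000009494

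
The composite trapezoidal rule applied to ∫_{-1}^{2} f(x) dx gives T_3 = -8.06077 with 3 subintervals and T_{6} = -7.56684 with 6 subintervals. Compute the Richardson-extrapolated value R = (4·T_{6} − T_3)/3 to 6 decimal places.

R = (4·T_{6} − T_3) / 3 = (4·(-7.56684) − (-8.06077))/3 = (-22.20659)/3 = -7.402197.

-7.402197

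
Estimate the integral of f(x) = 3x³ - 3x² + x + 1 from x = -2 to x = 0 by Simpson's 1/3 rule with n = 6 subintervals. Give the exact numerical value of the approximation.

-20

h = (0 − (-2))/6 = 0.333333.
Nodes x₀,…,x₆ = -2, -1.666667, -1.333333, -1, -0.666667, -0.333333, 0.
f(x) = 3x³ - 3x² + x + 1: f₀=-37, f₁=-22.888889, f₂=-12.777778, f₃=-6, f₄=-1.888889, f₅=0.222222, f₆=1.
(h/3)·[f₀ + 4f₁ + 2f₂ + 4f₃ + 2f₄ + 4f₅ + f₆] = 0.111111·(-180) = -20.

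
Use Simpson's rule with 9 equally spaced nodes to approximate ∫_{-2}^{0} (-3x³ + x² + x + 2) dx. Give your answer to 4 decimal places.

16.6667

h = (0 − (-2))/8 = 0.25.
Nodes x₀,…,x₈ = -2, -1.75, -1.5, -1.25, -1, -0.75, -0.5, -0.25, 0.
f(x) = -3x³ + x² + x + 2: f₀=28, f₁=19.390625, f₂=12.875, f₃=8.171875, f₄=5, f₅=3.078125, f₆=2.125, f₇=1.859375, f₈=2.
(h/3)·[f₀ + 4f₁ + 2f₂ + 4f₃ + 2f₄ + 4f₅ + 2f₆ + 4f₇ + f₈] = 0.083333·(200) = 16.6667.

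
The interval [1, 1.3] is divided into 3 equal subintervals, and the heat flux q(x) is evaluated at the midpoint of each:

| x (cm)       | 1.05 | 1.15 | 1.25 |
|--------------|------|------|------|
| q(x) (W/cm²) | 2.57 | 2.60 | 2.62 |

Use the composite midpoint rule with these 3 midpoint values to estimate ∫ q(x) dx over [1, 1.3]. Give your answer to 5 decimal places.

0.77900

h = 0.1, n = 3.
h·[y(m₁) + y(m₂) + y(m₃)] = 0.1·(7.79) = 0.77900.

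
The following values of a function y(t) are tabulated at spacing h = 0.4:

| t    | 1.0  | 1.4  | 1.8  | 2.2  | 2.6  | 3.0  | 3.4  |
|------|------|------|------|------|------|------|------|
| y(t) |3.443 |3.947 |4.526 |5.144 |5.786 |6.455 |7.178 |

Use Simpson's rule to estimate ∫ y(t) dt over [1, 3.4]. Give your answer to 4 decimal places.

h = 0.4, n = 6.
(h/3)·[y₀ + 4y₁ + 2y₂ + 4y₃ + 2y₄ + 4y₅ + y₆] = 0.133333·(93.429) = 12.4572.

12.4572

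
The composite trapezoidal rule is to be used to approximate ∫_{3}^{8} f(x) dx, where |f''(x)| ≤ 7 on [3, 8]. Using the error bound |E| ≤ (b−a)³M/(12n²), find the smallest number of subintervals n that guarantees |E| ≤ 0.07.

33

Need 875/(12n²) ≤ 0.07.
n² ≥ 875/(12·0.07) = 1041.67 ⇒ n ≥ 32.2749, so the smallest n is 33.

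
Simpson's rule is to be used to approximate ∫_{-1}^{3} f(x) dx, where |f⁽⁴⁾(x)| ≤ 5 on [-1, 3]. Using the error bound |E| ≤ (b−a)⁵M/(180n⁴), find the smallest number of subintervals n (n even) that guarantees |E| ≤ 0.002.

12

Need 5120/(180n⁴) ≤ 0.002.
n⁴ ≥ 5120/(180·0.002) = 14222.2 ⇒ n ≥ 10.9205, so the smallest even n is 12. (n must be even for Simpson's rule.)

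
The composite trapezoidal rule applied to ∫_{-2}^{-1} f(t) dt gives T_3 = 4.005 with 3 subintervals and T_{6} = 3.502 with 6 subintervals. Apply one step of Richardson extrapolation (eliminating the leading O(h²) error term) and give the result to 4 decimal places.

R = (4·T_{6} − T_3) / 3 = (4·3.502 − 4.005)/3 = (10.003)/3 = 3.3343.

3.3343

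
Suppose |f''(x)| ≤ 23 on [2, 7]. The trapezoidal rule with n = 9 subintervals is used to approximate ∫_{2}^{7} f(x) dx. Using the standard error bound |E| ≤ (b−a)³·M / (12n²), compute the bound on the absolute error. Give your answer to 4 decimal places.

2.9578

|E| ≤ (5)³·23 / (12·9²) = 2875/972 = 2.9578.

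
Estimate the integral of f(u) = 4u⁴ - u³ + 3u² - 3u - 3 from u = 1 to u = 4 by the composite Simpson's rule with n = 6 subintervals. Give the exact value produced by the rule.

h = (4 − 1)/6 = 0.5.
Nodes u₀,…,u₆ = 1, 1.5, 2, 2.5, 3, 3.5, 4.
f(u) = 4u⁴ - u³ + 3u² - 3u - 3: f₀=0, f₁=16.125, f₂=59, f₃=148.875, f₄=312, f₅=580.625, f₆=993.
(h/3)·[f₀ + 4f₁ + 2f₂ + 4f₃ + 2f₄ + 4f₅ + f₆] = 0.166667·(4717.5) = 786.25.

786.25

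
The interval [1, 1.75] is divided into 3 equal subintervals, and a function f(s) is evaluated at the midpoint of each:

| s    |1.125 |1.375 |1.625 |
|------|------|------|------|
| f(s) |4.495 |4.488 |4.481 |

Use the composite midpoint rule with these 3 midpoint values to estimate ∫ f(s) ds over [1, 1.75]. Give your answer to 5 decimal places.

h = 0.25, n = 3.
h·[y(m₁) + y(m₂) + y(m₃)] = 0.25·(13.464) = 3.36600.

3.36600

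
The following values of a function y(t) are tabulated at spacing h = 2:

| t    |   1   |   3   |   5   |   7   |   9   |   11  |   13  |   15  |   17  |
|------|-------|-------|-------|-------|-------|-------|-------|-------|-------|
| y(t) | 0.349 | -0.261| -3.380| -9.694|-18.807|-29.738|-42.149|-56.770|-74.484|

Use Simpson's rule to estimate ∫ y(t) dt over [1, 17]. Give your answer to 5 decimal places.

h = 2, n = 8.
(h/3)·[y₀ + 4y₁ + 2y₂ + 4y₃ + 2y₄ + 4y₅ + 2y₆ + 4y₇ + y₈] = 0.666667·(-588.659) = -392.43933.

-392.43933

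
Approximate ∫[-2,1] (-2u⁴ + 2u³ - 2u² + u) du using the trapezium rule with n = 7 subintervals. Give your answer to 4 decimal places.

-29.7545

h = (1 − (-2))/7 = 0.428571.
Nodes u₀,…,u₇ = -2, -1.571429, -1.142857, -0.714286, -0.285714, 0.142857, 0.571429, 1.
f(u) = -2u⁴ + 2u³ - 2u² + u: f₀=-58, f₁=-26.466889, f₂=-10.152436, f₃=-2.984173, f₄=-0.508955, f₅=0.107039, f₆=0.078301, f₇=-1.
(h/2)·[f₀ + 2f₁ + 2f₂ + 2f₃ + 2f₄ + 2f₅ + 2f₆ + f₇] = 0.214286·(-138.854227) = -29.7545.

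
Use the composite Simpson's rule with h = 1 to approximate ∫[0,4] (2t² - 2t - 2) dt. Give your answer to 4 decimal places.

18.6667

h = (4 − 0)/4 = 1.
Nodes t₀,…,t₄ = 0, 1, 2, 3, 4.
f(t) = 2t² - 2t - 2: f₀=-2, f₁=-2, f₂=2, f₃=10, f₄=22.
(h/3)·[f₀ + 4f₁ + 2f₂ + 4f₃ + f₄] = 0.333333·(56) = 18.6667.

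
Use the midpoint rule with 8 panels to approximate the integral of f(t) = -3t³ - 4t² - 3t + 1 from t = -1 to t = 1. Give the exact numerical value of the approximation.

-0.625

h = (1 − (-1))/8 = 0.25.
Midpoints m₁,…,m₈ = -0.875, -0.625, -0.375, -0.125, 0.125, 0.375, 0.625, 0.875.
f(m₁)=2.572265625, f(m₂)=2.044921875, f(m₃)=1.720703125, f(m₄)=1.318359375, f(m₅)=0.556640625, f(m₆)=-0.845703125, f(m₇)=-3.169921875, f(m₈)=-6.697265625.
h·[f(m₁) + f(m₂) + f(m₃) + f(m₄) + f(m₅) + f(m₆) + f(m₇) + f(m₈)] = 0.25·(-2.5) = -0.625.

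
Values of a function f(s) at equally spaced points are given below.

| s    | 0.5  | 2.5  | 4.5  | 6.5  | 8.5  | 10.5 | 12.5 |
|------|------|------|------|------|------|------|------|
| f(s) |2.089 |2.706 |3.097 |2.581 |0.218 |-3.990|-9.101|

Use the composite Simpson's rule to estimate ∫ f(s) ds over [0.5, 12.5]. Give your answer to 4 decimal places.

h = 2, n = 6.
(h/3)·[y₀ + 4y₁ + 2y₂ + 4y₃ + 2y₄ + 4y₅ + y₆] = 0.666667·(4.806) = 3.2040.

3.2040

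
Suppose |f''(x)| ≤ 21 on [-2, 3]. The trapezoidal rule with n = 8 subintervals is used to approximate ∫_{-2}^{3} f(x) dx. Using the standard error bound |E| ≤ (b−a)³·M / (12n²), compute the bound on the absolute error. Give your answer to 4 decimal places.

3.4180

|E| ≤ (5)³·21 / (12·8²) = 2625/768 = 3.4180.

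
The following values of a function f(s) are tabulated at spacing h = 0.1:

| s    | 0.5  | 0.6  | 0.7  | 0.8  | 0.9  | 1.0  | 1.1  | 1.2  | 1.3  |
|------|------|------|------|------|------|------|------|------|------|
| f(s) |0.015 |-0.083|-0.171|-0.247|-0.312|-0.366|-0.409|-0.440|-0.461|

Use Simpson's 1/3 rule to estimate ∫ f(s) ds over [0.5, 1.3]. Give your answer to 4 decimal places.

h = 0.1, n = 8.
(h/3)·[y₀ + 4y₁ + 2y₂ + 4y₃ + 2y₄ + 4y₅ + 2y₆ + 4y₇ + y₈] = 0.033333·(-6.774) = -0.2258.

-0.2258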